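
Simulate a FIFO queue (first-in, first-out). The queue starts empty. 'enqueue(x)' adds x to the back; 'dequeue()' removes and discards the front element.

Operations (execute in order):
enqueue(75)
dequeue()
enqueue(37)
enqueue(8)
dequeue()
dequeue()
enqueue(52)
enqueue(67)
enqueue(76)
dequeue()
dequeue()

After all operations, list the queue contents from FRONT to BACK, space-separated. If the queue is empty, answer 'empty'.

enqueue(75): [75]
dequeue(): []
enqueue(37): [37]
enqueue(8): [37, 8]
dequeue(): [8]
dequeue(): []
enqueue(52): [52]
enqueue(67): [52, 67]
enqueue(76): [52, 67, 76]
dequeue(): [67, 76]
dequeue(): [76]

Answer: 76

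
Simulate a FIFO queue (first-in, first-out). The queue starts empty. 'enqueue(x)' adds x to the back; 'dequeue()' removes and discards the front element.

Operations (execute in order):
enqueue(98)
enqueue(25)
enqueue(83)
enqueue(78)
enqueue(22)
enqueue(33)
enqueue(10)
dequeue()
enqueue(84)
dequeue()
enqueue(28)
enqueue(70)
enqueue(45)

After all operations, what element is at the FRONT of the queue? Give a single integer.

Answer: 83

Derivation:
enqueue(98): queue = [98]
enqueue(25): queue = [98, 25]
enqueue(83): queue = [98, 25, 83]
enqueue(78): queue = [98, 25, 83, 78]
enqueue(22): queue = [98, 25, 83, 78, 22]
enqueue(33): queue = [98, 25, 83, 78, 22, 33]
enqueue(10): queue = [98, 25, 83, 78, 22, 33, 10]
dequeue(): queue = [25, 83, 78, 22, 33, 10]
enqueue(84): queue = [25, 83, 78, 22, 33, 10, 84]
dequeue(): queue = [83, 78, 22, 33, 10, 84]
enqueue(28): queue = [83, 78, 22, 33, 10, 84, 28]
enqueue(70): queue = [83, 78, 22, 33, 10, 84, 28, 70]
enqueue(45): queue = [83, 78, 22, 33, 10, 84, 28, 70, 45]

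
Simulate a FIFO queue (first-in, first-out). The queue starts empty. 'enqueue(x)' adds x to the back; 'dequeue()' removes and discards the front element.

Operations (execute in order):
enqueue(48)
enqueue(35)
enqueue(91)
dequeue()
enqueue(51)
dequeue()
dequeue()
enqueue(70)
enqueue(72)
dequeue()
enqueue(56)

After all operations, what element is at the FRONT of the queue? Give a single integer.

enqueue(48): queue = [48]
enqueue(35): queue = [48, 35]
enqueue(91): queue = [48, 35, 91]
dequeue(): queue = [35, 91]
enqueue(51): queue = [35, 91, 51]
dequeue(): queue = [91, 51]
dequeue(): queue = [51]
enqueue(70): queue = [51, 70]
enqueue(72): queue = [51, 70, 72]
dequeue(): queue = [70, 72]
enqueue(56): queue = [70, 72, 56]

Answer: 70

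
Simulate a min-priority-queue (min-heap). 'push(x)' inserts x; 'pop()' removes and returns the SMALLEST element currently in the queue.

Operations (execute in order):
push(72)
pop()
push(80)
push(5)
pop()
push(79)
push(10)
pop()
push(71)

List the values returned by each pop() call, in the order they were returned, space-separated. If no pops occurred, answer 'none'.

Answer: 72 5 10

Derivation:
push(72): heap contents = [72]
pop() → 72: heap contents = []
push(80): heap contents = [80]
push(5): heap contents = [5, 80]
pop() → 5: heap contents = [80]
push(79): heap contents = [79, 80]
push(10): heap contents = [10, 79, 80]
pop() → 10: heap contents = [79, 80]
push(71): heap contents = [71, 79, 80]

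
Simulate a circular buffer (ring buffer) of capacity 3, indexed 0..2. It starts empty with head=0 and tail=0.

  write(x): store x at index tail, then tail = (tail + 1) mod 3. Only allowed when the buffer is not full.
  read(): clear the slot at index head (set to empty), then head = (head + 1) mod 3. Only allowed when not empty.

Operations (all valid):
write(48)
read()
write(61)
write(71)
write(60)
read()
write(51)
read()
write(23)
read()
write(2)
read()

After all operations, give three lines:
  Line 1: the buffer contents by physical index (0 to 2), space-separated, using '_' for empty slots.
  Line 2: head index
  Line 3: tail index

write(48): buf=[48 _ _], head=0, tail=1, size=1
read(): buf=[_ _ _], head=1, tail=1, size=0
write(61): buf=[_ 61 _], head=1, tail=2, size=1
write(71): buf=[_ 61 71], head=1, tail=0, size=2
write(60): buf=[60 61 71], head=1, tail=1, size=3
read(): buf=[60 _ 71], head=2, tail=1, size=2
write(51): buf=[60 51 71], head=2, tail=2, size=3
read(): buf=[60 51 _], head=0, tail=2, size=2
write(23): buf=[60 51 23], head=0, tail=0, size=3
read(): buf=[_ 51 23], head=1, tail=0, size=2
write(2): buf=[2 51 23], head=1, tail=1, size=3
read(): buf=[2 _ 23], head=2, tail=1, size=2

Answer: 2 _ 23
2
1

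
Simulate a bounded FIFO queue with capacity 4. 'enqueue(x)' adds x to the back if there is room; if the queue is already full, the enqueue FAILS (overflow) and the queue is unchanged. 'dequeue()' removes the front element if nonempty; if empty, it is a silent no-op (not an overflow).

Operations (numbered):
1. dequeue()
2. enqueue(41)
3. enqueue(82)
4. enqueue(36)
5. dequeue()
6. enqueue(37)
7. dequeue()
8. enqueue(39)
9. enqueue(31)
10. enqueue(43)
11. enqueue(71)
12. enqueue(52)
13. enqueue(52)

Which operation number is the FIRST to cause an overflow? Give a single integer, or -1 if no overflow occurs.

Answer: 10

Derivation:
1. dequeue(): empty, no-op, size=0
2. enqueue(41): size=1
3. enqueue(82): size=2
4. enqueue(36): size=3
5. dequeue(): size=2
6. enqueue(37): size=3
7. dequeue(): size=2
8. enqueue(39): size=3
9. enqueue(31): size=4
10. enqueue(43): size=4=cap → OVERFLOW (fail)
11. enqueue(71): size=4=cap → OVERFLOW (fail)
12. enqueue(52): size=4=cap → OVERFLOW (fail)
13. enqueue(52): size=4=cap → OVERFLOW (fail)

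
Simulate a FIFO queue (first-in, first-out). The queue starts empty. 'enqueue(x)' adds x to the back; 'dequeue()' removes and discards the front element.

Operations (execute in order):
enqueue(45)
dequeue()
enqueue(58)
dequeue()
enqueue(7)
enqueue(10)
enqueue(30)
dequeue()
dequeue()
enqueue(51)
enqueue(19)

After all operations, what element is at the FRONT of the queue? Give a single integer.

enqueue(45): queue = [45]
dequeue(): queue = []
enqueue(58): queue = [58]
dequeue(): queue = []
enqueue(7): queue = [7]
enqueue(10): queue = [7, 10]
enqueue(30): queue = [7, 10, 30]
dequeue(): queue = [10, 30]
dequeue(): queue = [30]
enqueue(51): queue = [30, 51]
enqueue(19): queue = [30, 51, 19]

Answer: 30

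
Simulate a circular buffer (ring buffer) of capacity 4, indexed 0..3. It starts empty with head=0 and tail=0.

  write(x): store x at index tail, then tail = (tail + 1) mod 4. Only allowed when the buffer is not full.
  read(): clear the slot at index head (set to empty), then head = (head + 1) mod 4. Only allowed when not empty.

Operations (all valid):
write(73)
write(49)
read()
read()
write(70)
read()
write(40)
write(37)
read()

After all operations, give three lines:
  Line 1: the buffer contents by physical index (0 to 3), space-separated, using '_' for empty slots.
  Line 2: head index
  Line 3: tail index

Answer: 37 _ _ _
0
1

Derivation:
write(73): buf=[73 _ _ _], head=0, tail=1, size=1
write(49): buf=[73 49 _ _], head=0, tail=2, size=2
read(): buf=[_ 49 _ _], head=1, tail=2, size=1
read(): buf=[_ _ _ _], head=2, tail=2, size=0
write(70): buf=[_ _ 70 _], head=2, tail=3, size=1
read(): buf=[_ _ _ _], head=3, tail=3, size=0
write(40): buf=[_ _ _ 40], head=3, tail=0, size=1
write(37): buf=[37 _ _ 40], head=3, tail=1, size=2
read(): buf=[37 _ _ _], head=0, tail=1, size=1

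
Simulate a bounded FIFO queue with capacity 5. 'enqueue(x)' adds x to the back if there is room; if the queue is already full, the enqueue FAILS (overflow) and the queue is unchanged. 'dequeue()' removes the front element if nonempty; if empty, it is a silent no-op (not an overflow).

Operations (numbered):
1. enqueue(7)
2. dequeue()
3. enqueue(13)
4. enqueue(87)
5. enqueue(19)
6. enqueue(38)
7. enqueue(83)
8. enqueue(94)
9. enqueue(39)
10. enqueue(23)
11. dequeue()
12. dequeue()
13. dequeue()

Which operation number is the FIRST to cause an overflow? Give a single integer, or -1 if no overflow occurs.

Answer: 8

Derivation:
1. enqueue(7): size=1
2. dequeue(): size=0
3. enqueue(13): size=1
4. enqueue(87): size=2
5. enqueue(19): size=3
6. enqueue(38): size=4
7. enqueue(83): size=5
8. enqueue(94): size=5=cap → OVERFLOW (fail)
9. enqueue(39): size=5=cap → OVERFLOW (fail)
10. enqueue(23): size=5=cap → OVERFLOW (fail)
11. dequeue(): size=4
12. dequeue(): size=3
13. dequeue(): size=2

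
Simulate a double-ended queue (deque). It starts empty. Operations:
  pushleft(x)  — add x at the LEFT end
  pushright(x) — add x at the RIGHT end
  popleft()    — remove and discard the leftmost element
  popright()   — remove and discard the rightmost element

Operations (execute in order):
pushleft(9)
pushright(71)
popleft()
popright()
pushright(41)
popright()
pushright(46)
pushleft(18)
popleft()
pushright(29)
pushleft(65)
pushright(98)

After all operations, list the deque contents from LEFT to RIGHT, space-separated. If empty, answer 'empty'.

pushleft(9): [9]
pushright(71): [9, 71]
popleft(): [71]
popright(): []
pushright(41): [41]
popright(): []
pushright(46): [46]
pushleft(18): [18, 46]
popleft(): [46]
pushright(29): [46, 29]
pushleft(65): [65, 46, 29]
pushright(98): [65, 46, 29, 98]

Answer: 65 46 29 98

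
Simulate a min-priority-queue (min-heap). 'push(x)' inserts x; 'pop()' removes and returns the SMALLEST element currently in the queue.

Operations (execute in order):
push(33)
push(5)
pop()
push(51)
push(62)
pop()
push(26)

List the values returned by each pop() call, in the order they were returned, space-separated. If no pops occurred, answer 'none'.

Answer: 5 33

Derivation:
push(33): heap contents = [33]
push(5): heap contents = [5, 33]
pop() → 5: heap contents = [33]
push(51): heap contents = [33, 51]
push(62): heap contents = [33, 51, 62]
pop() → 33: heap contents = [51, 62]
push(26): heap contents = [26, 51, 62]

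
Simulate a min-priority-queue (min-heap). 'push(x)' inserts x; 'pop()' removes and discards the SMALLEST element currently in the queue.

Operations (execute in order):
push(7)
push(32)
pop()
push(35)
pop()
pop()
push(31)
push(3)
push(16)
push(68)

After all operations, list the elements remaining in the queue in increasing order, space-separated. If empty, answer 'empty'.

Answer: 3 16 31 68

Derivation:
push(7): heap contents = [7]
push(32): heap contents = [7, 32]
pop() → 7: heap contents = [32]
push(35): heap contents = [32, 35]
pop() → 32: heap contents = [35]
pop() → 35: heap contents = []
push(31): heap contents = [31]
push(3): heap contents = [3, 31]
push(16): heap contents = [3, 16, 31]
push(68): heap contents = [3, 16, 31, 68]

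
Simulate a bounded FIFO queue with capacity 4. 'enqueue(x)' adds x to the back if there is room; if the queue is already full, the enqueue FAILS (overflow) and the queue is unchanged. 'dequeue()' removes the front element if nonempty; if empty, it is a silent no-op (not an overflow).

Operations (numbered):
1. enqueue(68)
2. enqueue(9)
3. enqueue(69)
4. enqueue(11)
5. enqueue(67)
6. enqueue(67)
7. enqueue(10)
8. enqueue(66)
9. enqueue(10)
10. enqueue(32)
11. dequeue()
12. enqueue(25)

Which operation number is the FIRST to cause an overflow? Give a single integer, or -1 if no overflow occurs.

1. enqueue(68): size=1
2. enqueue(9): size=2
3. enqueue(69): size=3
4. enqueue(11): size=4
5. enqueue(67): size=4=cap → OVERFLOW (fail)
6. enqueue(67): size=4=cap → OVERFLOW (fail)
7. enqueue(10): size=4=cap → OVERFLOW (fail)
8. enqueue(66): size=4=cap → OVERFLOW (fail)
9. enqueue(10): size=4=cap → OVERFLOW (fail)
10. enqueue(32): size=4=cap → OVERFLOW (fail)
11. dequeue(): size=3
12. enqueue(25): size=4

Answer: 5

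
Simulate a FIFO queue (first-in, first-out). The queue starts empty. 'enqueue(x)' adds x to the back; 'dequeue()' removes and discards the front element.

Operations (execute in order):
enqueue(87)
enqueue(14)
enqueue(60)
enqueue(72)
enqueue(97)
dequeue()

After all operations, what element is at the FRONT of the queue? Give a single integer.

enqueue(87): queue = [87]
enqueue(14): queue = [87, 14]
enqueue(60): queue = [87, 14, 60]
enqueue(72): queue = [87, 14, 60, 72]
enqueue(97): queue = [87, 14, 60, 72, 97]
dequeue(): queue = [14, 60, 72, 97]

Answer: 14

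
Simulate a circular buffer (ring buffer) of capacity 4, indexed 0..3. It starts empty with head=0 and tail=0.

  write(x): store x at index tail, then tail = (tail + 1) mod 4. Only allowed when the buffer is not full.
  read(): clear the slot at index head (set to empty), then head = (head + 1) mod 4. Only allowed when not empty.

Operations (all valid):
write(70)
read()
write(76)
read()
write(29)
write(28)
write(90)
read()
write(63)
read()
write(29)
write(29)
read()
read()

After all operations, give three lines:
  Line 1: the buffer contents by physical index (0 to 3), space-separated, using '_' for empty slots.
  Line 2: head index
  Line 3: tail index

write(70): buf=[70 _ _ _], head=0, tail=1, size=1
read(): buf=[_ _ _ _], head=1, tail=1, size=0
write(76): buf=[_ 76 _ _], head=1, tail=2, size=1
read(): buf=[_ _ _ _], head=2, tail=2, size=0
write(29): buf=[_ _ 29 _], head=2, tail=3, size=1
write(28): buf=[_ _ 29 28], head=2, tail=0, size=2
write(90): buf=[90 _ 29 28], head=2, tail=1, size=3
read(): buf=[90 _ _ 28], head=3, tail=1, size=2
write(63): buf=[90 63 _ 28], head=3, tail=2, size=3
read(): buf=[90 63 _ _], head=0, tail=2, size=2
write(29): buf=[90 63 29 _], head=0, tail=3, size=3
write(29): buf=[90 63 29 29], head=0, tail=0, size=4
read(): buf=[_ 63 29 29], head=1, tail=0, size=3
read(): buf=[_ _ 29 29], head=2, tail=0, size=2

Answer: _ _ 29 29
2
0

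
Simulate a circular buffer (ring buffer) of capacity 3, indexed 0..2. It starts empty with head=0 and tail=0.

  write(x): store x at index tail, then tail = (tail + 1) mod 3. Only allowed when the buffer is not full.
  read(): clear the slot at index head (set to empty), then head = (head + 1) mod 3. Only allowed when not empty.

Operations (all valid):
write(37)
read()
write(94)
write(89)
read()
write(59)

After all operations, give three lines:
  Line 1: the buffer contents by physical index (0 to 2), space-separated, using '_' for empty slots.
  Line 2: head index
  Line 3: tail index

write(37): buf=[37 _ _], head=0, tail=1, size=1
read(): buf=[_ _ _], head=1, tail=1, size=0
write(94): buf=[_ 94 _], head=1, tail=2, size=1
write(89): buf=[_ 94 89], head=1, tail=0, size=2
read(): buf=[_ _ 89], head=2, tail=0, size=1
write(59): buf=[59 _ 89], head=2, tail=1, size=2

Answer: 59 _ 89
2
1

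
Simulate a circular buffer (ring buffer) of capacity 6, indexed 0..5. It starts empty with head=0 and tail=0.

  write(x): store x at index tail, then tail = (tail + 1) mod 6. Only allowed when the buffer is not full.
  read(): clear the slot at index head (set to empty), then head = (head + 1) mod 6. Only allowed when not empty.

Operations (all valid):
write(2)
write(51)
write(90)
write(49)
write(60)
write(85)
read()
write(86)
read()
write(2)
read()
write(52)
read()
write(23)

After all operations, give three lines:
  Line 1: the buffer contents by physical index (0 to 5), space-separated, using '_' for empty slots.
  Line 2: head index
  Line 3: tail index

Answer: 86 2 52 23 60 85
4
4

Derivation:
write(2): buf=[2 _ _ _ _ _], head=0, tail=1, size=1
write(51): buf=[2 51 _ _ _ _], head=0, tail=2, size=2
write(90): buf=[2 51 90 _ _ _], head=0, tail=3, size=3
write(49): buf=[2 51 90 49 _ _], head=0, tail=4, size=4
write(60): buf=[2 51 90 49 60 _], head=0, tail=5, size=5
write(85): buf=[2 51 90 49 60 85], head=0, tail=0, size=6
read(): buf=[_ 51 90 49 60 85], head=1, tail=0, size=5
write(86): buf=[86 51 90 49 60 85], head=1, tail=1, size=6
read(): buf=[86 _ 90 49 60 85], head=2, tail=1, size=5
write(2): buf=[86 2 90 49 60 85], head=2, tail=2, size=6
read(): buf=[86 2 _ 49 60 85], head=3, tail=2, size=5
write(52): buf=[86 2 52 49 60 85], head=3, tail=3, size=6
read(): buf=[86 2 52 _ 60 85], head=4, tail=3, size=5
write(23): buf=[86 2 52 23 60 85], head=4, tail=4, size=6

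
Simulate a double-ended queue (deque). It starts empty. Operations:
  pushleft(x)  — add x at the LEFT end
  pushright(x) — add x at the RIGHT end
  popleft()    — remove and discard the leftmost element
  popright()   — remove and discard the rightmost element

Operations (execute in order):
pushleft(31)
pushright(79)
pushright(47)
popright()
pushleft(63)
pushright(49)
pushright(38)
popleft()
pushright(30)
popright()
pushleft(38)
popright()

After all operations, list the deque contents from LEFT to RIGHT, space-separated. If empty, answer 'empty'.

pushleft(31): [31]
pushright(79): [31, 79]
pushright(47): [31, 79, 47]
popright(): [31, 79]
pushleft(63): [63, 31, 79]
pushright(49): [63, 31, 79, 49]
pushright(38): [63, 31, 79, 49, 38]
popleft(): [31, 79, 49, 38]
pushright(30): [31, 79, 49, 38, 30]
popright(): [31, 79, 49, 38]
pushleft(38): [38, 31, 79, 49, 38]
popright(): [38, 31, 79, 49]

Answer: 38 31 79 49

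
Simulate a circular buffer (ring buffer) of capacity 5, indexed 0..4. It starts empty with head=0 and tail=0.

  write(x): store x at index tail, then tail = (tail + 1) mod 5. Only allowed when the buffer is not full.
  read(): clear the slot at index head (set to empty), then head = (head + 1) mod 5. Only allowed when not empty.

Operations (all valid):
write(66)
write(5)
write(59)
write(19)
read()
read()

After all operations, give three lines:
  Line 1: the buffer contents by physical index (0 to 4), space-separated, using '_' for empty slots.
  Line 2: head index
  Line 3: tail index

Answer: _ _ 59 19 _
2
4

Derivation:
write(66): buf=[66 _ _ _ _], head=0, tail=1, size=1
write(5): buf=[66 5 _ _ _], head=0, tail=2, size=2
write(59): buf=[66 5 59 _ _], head=0, tail=3, size=3
write(19): buf=[66 5 59 19 _], head=0, tail=4, size=4
read(): buf=[_ 5 59 19 _], head=1, tail=4, size=3
read(): buf=[_ _ 59 19 _], head=2, tail=4, size=2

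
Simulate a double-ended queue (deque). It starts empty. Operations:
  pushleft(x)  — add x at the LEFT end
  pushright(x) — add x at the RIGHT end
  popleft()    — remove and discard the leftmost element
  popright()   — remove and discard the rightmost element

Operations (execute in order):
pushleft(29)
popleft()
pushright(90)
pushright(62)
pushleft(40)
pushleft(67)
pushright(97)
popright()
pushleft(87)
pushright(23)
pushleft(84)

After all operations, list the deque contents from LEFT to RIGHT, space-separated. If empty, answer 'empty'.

Answer: 84 87 67 40 90 62 23

Derivation:
pushleft(29): [29]
popleft(): []
pushright(90): [90]
pushright(62): [90, 62]
pushleft(40): [40, 90, 62]
pushleft(67): [67, 40, 90, 62]
pushright(97): [67, 40, 90, 62, 97]
popright(): [67, 40, 90, 62]
pushleft(87): [87, 67, 40, 90, 62]
pushright(23): [87, 67, 40, 90, 62, 23]
pushleft(84): [84, 87, 67, 40, 90, 62, 23]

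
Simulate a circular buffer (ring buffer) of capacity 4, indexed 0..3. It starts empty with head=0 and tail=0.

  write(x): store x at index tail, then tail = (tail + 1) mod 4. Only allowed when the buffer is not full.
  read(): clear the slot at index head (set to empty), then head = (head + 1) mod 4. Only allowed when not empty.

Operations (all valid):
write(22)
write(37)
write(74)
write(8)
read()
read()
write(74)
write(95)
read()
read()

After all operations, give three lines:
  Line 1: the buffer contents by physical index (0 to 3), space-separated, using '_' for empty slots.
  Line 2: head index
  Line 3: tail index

Answer: 74 95 _ _
0
2

Derivation:
write(22): buf=[22 _ _ _], head=0, tail=1, size=1
write(37): buf=[22 37 _ _], head=0, tail=2, size=2
write(74): buf=[22 37 74 _], head=0, tail=3, size=3
write(8): buf=[22 37 74 8], head=0, tail=0, size=4
read(): buf=[_ 37 74 8], head=1, tail=0, size=3
read(): buf=[_ _ 74 8], head=2, tail=0, size=2
write(74): buf=[74 _ 74 8], head=2, tail=1, size=3
write(95): buf=[74 95 74 8], head=2, tail=2, size=4
read(): buf=[74 95 _ 8], head=3, tail=2, size=3
read(): buf=[74 95 _ _], head=0, tail=2, size=2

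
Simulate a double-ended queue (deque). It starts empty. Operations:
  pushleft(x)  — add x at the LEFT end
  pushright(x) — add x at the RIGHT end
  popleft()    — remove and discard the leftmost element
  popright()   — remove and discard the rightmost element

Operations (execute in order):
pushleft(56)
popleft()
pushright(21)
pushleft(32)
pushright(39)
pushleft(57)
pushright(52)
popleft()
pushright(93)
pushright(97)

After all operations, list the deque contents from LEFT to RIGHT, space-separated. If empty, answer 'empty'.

Answer: 32 21 39 52 93 97

Derivation:
pushleft(56): [56]
popleft(): []
pushright(21): [21]
pushleft(32): [32, 21]
pushright(39): [32, 21, 39]
pushleft(57): [57, 32, 21, 39]
pushright(52): [57, 32, 21, 39, 52]
popleft(): [32, 21, 39, 52]
pushright(93): [32, 21, 39, 52, 93]
pushright(97): [32, 21, 39, 52, 93, 97]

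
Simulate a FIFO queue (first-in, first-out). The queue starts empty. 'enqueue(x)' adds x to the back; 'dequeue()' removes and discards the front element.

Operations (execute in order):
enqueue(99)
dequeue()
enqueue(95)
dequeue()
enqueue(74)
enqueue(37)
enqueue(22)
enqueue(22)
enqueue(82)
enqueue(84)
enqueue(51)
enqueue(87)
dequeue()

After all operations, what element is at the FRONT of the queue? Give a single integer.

Answer: 37

Derivation:
enqueue(99): queue = [99]
dequeue(): queue = []
enqueue(95): queue = [95]
dequeue(): queue = []
enqueue(74): queue = [74]
enqueue(37): queue = [74, 37]
enqueue(22): queue = [74, 37, 22]
enqueue(22): queue = [74, 37, 22, 22]
enqueue(82): queue = [74, 37, 22, 22, 82]
enqueue(84): queue = [74, 37, 22, 22, 82, 84]
enqueue(51): queue = [74, 37, 22, 22, 82, 84, 51]
enqueue(87): queue = [74, 37, 22, 22, 82, 84, 51, 87]
dequeue(): queue = [37, 22, 22, 82, 84, 51, 87]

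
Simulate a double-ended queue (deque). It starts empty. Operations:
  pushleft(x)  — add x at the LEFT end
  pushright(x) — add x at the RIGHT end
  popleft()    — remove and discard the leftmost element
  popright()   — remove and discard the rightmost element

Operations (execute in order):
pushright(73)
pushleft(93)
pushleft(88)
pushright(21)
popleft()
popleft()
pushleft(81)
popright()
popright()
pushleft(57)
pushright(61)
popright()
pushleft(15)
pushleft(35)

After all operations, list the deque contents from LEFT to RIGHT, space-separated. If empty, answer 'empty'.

Answer: 35 15 57 81

Derivation:
pushright(73): [73]
pushleft(93): [93, 73]
pushleft(88): [88, 93, 73]
pushright(21): [88, 93, 73, 21]
popleft(): [93, 73, 21]
popleft(): [73, 21]
pushleft(81): [81, 73, 21]
popright(): [81, 73]
popright(): [81]
pushleft(57): [57, 81]
pushright(61): [57, 81, 61]
popright(): [57, 81]
pushleft(15): [15, 57, 81]
pushleft(35): [35, 15, 57, 81]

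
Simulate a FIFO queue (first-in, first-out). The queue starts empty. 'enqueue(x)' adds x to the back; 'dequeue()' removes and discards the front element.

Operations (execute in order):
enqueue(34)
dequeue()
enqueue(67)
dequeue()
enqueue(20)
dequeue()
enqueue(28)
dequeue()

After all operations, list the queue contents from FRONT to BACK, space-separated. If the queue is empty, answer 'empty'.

Answer: empty

Derivation:
enqueue(34): [34]
dequeue(): []
enqueue(67): [67]
dequeue(): []
enqueue(20): [20]
dequeue(): []
enqueue(28): [28]
dequeue(): []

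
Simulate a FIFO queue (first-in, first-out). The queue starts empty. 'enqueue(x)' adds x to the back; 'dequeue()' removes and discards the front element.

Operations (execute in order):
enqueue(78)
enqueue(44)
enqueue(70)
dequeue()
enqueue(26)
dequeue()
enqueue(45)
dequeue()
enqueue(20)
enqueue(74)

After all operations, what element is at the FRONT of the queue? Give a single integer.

Answer: 26

Derivation:
enqueue(78): queue = [78]
enqueue(44): queue = [78, 44]
enqueue(70): queue = [78, 44, 70]
dequeue(): queue = [44, 70]
enqueue(26): queue = [44, 70, 26]
dequeue(): queue = [70, 26]
enqueue(45): queue = [70, 26, 45]
dequeue(): queue = [26, 45]
enqueue(20): queue = [26, 45, 20]
enqueue(74): queue = [26, 45, 20, 74]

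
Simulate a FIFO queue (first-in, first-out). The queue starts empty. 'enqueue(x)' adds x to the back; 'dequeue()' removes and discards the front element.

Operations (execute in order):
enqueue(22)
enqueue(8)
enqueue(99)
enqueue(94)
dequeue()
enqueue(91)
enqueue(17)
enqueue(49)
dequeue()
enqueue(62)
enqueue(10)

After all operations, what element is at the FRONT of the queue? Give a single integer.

Answer: 99

Derivation:
enqueue(22): queue = [22]
enqueue(8): queue = [22, 8]
enqueue(99): queue = [22, 8, 99]
enqueue(94): queue = [22, 8, 99, 94]
dequeue(): queue = [8, 99, 94]
enqueue(91): queue = [8, 99, 94, 91]
enqueue(17): queue = [8, 99, 94, 91, 17]
enqueue(49): queue = [8, 99, 94, 91, 17, 49]
dequeue(): queue = [99, 94, 91, 17, 49]
enqueue(62): queue = [99, 94, 91, 17, 49, 62]
enqueue(10): queue = [99, 94, 91, 17, 49, 62, 10]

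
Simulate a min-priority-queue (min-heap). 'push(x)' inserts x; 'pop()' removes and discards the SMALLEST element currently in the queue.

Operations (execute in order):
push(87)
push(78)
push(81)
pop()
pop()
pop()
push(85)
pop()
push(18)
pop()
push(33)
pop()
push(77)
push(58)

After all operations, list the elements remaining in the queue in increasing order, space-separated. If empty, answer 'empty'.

push(87): heap contents = [87]
push(78): heap contents = [78, 87]
push(81): heap contents = [78, 81, 87]
pop() → 78: heap contents = [81, 87]
pop() → 81: heap contents = [87]
pop() → 87: heap contents = []
push(85): heap contents = [85]
pop() → 85: heap contents = []
push(18): heap contents = [18]
pop() → 18: heap contents = []
push(33): heap contents = [33]
pop() → 33: heap contents = []
push(77): heap contents = [77]
push(58): heap contents = [58, 77]

Answer: 58 77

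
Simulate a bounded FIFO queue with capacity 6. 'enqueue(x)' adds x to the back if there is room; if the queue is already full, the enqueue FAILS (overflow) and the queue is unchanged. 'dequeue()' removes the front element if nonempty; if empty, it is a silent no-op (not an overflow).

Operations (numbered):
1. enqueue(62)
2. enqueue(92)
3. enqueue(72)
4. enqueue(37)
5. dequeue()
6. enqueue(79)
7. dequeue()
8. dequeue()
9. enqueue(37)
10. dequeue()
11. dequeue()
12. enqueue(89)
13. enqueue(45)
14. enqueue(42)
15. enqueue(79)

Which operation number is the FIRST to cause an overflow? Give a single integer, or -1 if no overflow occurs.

1. enqueue(62): size=1
2. enqueue(92): size=2
3. enqueue(72): size=3
4. enqueue(37): size=4
5. dequeue(): size=3
6. enqueue(79): size=4
7. dequeue(): size=3
8. dequeue(): size=2
9. enqueue(37): size=3
10. dequeue(): size=2
11. dequeue(): size=1
12. enqueue(89): size=2
13. enqueue(45): size=3
14. enqueue(42): size=4
15. enqueue(79): size=5

Answer: -1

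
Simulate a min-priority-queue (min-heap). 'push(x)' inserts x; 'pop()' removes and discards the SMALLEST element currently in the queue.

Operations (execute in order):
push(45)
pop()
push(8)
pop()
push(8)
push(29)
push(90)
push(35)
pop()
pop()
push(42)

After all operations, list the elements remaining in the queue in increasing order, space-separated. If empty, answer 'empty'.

push(45): heap contents = [45]
pop() → 45: heap contents = []
push(8): heap contents = [8]
pop() → 8: heap contents = []
push(8): heap contents = [8]
push(29): heap contents = [8, 29]
push(90): heap contents = [8, 29, 90]
push(35): heap contents = [8, 29, 35, 90]
pop() → 8: heap contents = [29, 35, 90]
pop() → 29: heap contents = [35, 90]
push(42): heap contents = [35, 42, 90]

Answer: 35 42 90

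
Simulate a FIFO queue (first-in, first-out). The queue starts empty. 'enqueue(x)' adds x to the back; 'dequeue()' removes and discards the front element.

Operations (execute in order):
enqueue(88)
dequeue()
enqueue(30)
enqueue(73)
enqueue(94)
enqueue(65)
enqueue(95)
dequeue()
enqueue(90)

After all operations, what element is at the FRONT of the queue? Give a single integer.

Answer: 73

Derivation:
enqueue(88): queue = [88]
dequeue(): queue = []
enqueue(30): queue = [30]
enqueue(73): queue = [30, 73]
enqueue(94): queue = [30, 73, 94]
enqueue(65): queue = [30, 73, 94, 65]
enqueue(95): queue = [30, 73, 94, 65, 95]
dequeue(): queue = [73, 94, 65, 95]
enqueue(90): queue = [73, 94, 65, 95, 90]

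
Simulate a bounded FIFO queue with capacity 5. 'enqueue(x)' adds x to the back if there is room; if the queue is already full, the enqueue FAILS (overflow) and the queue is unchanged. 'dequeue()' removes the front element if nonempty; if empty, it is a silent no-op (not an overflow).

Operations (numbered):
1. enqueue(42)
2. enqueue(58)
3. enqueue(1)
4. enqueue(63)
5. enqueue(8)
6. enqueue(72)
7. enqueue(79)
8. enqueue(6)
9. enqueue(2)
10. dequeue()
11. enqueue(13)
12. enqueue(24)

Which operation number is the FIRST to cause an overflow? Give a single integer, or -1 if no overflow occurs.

1. enqueue(42): size=1
2. enqueue(58): size=2
3. enqueue(1): size=3
4. enqueue(63): size=4
5. enqueue(8): size=5
6. enqueue(72): size=5=cap → OVERFLOW (fail)
7. enqueue(79): size=5=cap → OVERFLOW (fail)
8. enqueue(6): size=5=cap → OVERFLOW (fail)
9. enqueue(2): size=5=cap → OVERFLOW (fail)
10. dequeue(): size=4
11. enqueue(13): size=5
12. enqueue(24): size=5=cap → OVERFLOW (fail)

Answer: 6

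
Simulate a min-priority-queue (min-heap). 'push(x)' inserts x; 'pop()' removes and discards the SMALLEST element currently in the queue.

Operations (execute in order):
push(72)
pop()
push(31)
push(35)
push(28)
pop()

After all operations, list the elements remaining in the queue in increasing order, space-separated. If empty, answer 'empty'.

Answer: 31 35

Derivation:
push(72): heap contents = [72]
pop() → 72: heap contents = []
push(31): heap contents = [31]
push(35): heap contents = [31, 35]
push(28): heap contents = [28, 31, 35]
pop() → 28: heap contents = [31, 35]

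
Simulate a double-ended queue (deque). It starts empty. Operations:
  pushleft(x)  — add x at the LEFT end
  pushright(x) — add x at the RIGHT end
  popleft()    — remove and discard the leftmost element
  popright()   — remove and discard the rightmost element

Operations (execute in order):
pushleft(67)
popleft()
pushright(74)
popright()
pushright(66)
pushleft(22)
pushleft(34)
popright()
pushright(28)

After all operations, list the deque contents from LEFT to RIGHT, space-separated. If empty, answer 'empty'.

Answer: 34 22 28

Derivation:
pushleft(67): [67]
popleft(): []
pushright(74): [74]
popright(): []
pushright(66): [66]
pushleft(22): [22, 66]
pushleft(34): [34, 22, 66]
popright(): [34, 22]
pushright(28): [34, 22, 28]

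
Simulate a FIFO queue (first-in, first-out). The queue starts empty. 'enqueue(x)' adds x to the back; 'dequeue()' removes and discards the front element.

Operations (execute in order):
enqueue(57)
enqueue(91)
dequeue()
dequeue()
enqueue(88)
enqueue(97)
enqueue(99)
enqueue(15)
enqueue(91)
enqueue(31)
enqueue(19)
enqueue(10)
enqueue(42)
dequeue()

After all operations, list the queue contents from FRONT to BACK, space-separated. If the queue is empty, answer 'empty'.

enqueue(57): [57]
enqueue(91): [57, 91]
dequeue(): [91]
dequeue(): []
enqueue(88): [88]
enqueue(97): [88, 97]
enqueue(99): [88, 97, 99]
enqueue(15): [88, 97, 99, 15]
enqueue(91): [88, 97, 99, 15, 91]
enqueue(31): [88, 97, 99, 15, 91, 31]
enqueue(19): [88, 97, 99, 15, 91, 31, 19]
enqueue(10): [88, 97, 99, 15, 91, 31, 19, 10]
enqueue(42): [88, 97, 99, 15, 91, 31, 19, 10, 42]
dequeue(): [97, 99, 15, 91, 31, 19, 10, 42]

Answer: 97 99 15 91 31 19 10 42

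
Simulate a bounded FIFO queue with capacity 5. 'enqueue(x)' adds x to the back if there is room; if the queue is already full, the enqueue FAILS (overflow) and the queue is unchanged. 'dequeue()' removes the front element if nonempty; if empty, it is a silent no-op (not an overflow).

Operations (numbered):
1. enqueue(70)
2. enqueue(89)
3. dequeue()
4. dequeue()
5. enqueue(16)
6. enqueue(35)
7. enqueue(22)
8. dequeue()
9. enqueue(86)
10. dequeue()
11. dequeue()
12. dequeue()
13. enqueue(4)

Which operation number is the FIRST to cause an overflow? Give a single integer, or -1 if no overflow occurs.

Answer: -1

Derivation:
1. enqueue(70): size=1
2. enqueue(89): size=2
3. dequeue(): size=1
4. dequeue(): size=0
5. enqueue(16): size=1
6. enqueue(35): size=2
7. enqueue(22): size=3
8. dequeue(): size=2
9. enqueue(86): size=3
10. dequeue(): size=2
11. dequeue(): size=1
12. dequeue(): size=0
13. enqueue(4): size=1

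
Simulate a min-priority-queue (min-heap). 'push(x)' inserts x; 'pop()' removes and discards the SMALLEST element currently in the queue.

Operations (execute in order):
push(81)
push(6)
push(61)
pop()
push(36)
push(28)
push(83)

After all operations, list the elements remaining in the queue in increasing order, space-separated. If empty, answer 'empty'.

Answer: 28 36 61 81 83

Derivation:
push(81): heap contents = [81]
push(6): heap contents = [6, 81]
push(61): heap contents = [6, 61, 81]
pop() → 6: heap contents = [61, 81]
push(36): heap contents = [36, 61, 81]
push(28): heap contents = [28, 36, 61, 81]
push(83): heap contents = [28, 36, 61, 81, 83]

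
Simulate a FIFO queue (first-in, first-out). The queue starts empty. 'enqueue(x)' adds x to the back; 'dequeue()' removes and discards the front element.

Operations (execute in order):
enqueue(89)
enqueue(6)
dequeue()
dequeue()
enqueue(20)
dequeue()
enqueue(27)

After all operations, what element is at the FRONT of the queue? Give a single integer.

Answer: 27

Derivation:
enqueue(89): queue = [89]
enqueue(6): queue = [89, 6]
dequeue(): queue = [6]
dequeue(): queue = []
enqueue(20): queue = [20]
dequeue(): queue = []
enqueue(27): queue = [27]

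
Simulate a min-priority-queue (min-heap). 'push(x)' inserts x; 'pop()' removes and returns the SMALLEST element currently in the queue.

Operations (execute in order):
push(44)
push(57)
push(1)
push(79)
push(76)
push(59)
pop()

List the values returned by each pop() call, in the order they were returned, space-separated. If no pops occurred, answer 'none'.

push(44): heap contents = [44]
push(57): heap contents = [44, 57]
push(1): heap contents = [1, 44, 57]
push(79): heap contents = [1, 44, 57, 79]
push(76): heap contents = [1, 44, 57, 76, 79]
push(59): heap contents = [1, 44, 57, 59, 76, 79]
pop() → 1: heap contents = [44, 57, 59, 76, 79]

Answer: 1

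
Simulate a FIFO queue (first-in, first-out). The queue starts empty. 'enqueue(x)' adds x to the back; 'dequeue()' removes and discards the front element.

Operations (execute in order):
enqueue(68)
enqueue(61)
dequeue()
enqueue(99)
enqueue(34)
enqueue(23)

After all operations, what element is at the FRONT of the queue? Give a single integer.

Answer: 61

Derivation:
enqueue(68): queue = [68]
enqueue(61): queue = [68, 61]
dequeue(): queue = [61]
enqueue(99): queue = [61, 99]
enqueue(34): queue = [61, 99, 34]
enqueue(23): queue = [61, 99, 34, 23]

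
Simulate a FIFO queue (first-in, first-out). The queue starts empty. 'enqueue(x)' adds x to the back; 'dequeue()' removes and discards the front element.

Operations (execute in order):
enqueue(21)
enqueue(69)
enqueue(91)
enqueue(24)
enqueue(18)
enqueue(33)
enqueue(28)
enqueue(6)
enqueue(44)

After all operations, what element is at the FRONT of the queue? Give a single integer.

enqueue(21): queue = [21]
enqueue(69): queue = [21, 69]
enqueue(91): queue = [21, 69, 91]
enqueue(24): queue = [21, 69, 91, 24]
enqueue(18): queue = [21, 69, 91, 24, 18]
enqueue(33): queue = [21, 69, 91, 24, 18, 33]
enqueue(28): queue = [21, 69, 91, 24, 18, 33, 28]
enqueue(6): queue = [21, 69, 91, 24, 18, 33, 28, 6]
enqueue(44): queue = [21, 69, 91, 24, 18, 33, 28, 6, 44]

Answer: 21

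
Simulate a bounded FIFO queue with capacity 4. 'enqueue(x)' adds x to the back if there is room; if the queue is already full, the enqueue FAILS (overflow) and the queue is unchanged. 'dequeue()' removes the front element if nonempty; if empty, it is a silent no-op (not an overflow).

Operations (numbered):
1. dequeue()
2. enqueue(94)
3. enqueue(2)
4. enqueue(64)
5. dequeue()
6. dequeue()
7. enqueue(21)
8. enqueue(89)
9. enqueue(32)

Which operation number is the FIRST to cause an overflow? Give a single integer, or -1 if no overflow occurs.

1. dequeue(): empty, no-op, size=0
2. enqueue(94): size=1
3. enqueue(2): size=2
4. enqueue(64): size=3
5. dequeue(): size=2
6. dequeue(): size=1
7. enqueue(21): size=2
8. enqueue(89): size=3
9. enqueue(32): size=4

Answer: -1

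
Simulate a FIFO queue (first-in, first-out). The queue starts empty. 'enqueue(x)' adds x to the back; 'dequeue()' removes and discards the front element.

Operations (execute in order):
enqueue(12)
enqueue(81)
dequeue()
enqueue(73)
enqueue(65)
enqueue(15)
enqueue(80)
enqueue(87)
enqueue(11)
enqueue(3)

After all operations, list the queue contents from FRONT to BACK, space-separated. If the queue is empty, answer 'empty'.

Answer: 81 73 65 15 80 87 11 3

Derivation:
enqueue(12): [12]
enqueue(81): [12, 81]
dequeue(): [81]
enqueue(73): [81, 73]
enqueue(65): [81, 73, 65]
enqueue(15): [81, 73, 65, 15]
enqueue(80): [81, 73, 65, 15, 80]
enqueue(87): [81, 73, 65, 15, 80, 87]
enqueue(11): [81, 73, 65, 15, 80, 87, 11]
enqueue(3): [81, 73, 65, 15, 80, 87, 11, 3]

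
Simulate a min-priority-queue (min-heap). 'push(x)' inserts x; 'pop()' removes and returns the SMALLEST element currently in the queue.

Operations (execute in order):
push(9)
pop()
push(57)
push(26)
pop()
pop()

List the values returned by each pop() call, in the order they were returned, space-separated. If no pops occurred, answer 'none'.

push(9): heap contents = [9]
pop() → 9: heap contents = []
push(57): heap contents = [57]
push(26): heap contents = [26, 57]
pop() → 26: heap contents = [57]
pop() → 57: heap contents = []

Answer: 9 26 57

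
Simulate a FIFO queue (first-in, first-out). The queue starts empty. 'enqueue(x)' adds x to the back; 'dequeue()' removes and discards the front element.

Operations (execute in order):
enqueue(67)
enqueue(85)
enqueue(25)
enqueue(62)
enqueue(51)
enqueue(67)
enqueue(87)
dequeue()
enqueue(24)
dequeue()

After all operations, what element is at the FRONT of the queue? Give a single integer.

enqueue(67): queue = [67]
enqueue(85): queue = [67, 85]
enqueue(25): queue = [67, 85, 25]
enqueue(62): queue = [67, 85, 25, 62]
enqueue(51): queue = [67, 85, 25, 62, 51]
enqueue(67): queue = [67, 85, 25, 62, 51, 67]
enqueue(87): queue = [67, 85, 25, 62, 51, 67, 87]
dequeue(): queue = [85, 25, 62, 51, 67, 87]
enqueue(24): queue = [85, 25, 62, 51, 67, 87, 24]
dequeue(): queue = [25, 62, 51, 67, 87, 24]

Answer: 25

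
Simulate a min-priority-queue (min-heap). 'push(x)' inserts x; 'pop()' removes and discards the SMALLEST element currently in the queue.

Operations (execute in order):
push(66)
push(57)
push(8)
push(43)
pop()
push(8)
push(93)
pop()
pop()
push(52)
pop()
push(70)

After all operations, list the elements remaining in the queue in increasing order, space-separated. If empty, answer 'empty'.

Answer: 57 66 70 93

Derivation:
push(66): heap contents = [66]
push(57): heap contents = [57, 66]
push(8): heap contents = [8, 57, 66]
push(43): heap contents = [8, 43, 57, 66]
pop() → 8: heap contents = [43, 57, 66]
push(8): heap contents = [8, 43, 57, 66]
push(93): heap contents = [8, 43, 57, 66, 93]
pop() → 8: heap contents = [43, 57, 66, 93]
pop() → 43: heap contents = [57, 66, 93]
push(52): heap contents = [52, 57, 66, 93]
pop() → 52: heap contents = [57, 66, 93]
push(70): heap contents = [57, 66, 70, 93]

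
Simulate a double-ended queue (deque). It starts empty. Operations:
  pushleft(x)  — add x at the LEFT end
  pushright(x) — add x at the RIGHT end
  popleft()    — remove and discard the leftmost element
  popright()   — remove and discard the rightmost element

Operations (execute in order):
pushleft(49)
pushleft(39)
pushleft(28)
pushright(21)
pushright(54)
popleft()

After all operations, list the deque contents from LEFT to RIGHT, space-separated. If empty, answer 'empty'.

pushleft(49): [49]
pushleft(39): [39, 49]
pushleft(28): [28, 39, 49]
pushright(21): [28, 39, 49, 21]
pushright(54): [28, 39, 49, 21, 54]
popleft(): [39, 49, 21, 54]

Answer: 39 49 21 54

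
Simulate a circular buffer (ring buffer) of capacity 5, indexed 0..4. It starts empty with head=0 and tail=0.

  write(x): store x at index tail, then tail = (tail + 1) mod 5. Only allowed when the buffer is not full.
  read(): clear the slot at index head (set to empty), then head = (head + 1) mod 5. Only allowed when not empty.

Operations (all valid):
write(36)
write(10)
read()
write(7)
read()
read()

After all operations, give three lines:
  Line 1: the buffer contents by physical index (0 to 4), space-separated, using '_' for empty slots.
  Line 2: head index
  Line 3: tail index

Answer: _ _ _ _ _
3
3

Derivation:
write(36): buf=[36 _ _ _ _], head=0, tail=1, size=1
write(10): buf=[36 10 _ _ _], head=0, tail=2, size=2
read(): buf=[_ 10 _ _ _], head=1, tail=2, size=1
write(7): buf=[_ 10 7 _ _], head=1, tail=3, size=2
read(): buf=[_ _ 7 _ _], head=2, tail=3, size=1
read(): buf=[_ _ _ _ _], head=3, tail=3, size=0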